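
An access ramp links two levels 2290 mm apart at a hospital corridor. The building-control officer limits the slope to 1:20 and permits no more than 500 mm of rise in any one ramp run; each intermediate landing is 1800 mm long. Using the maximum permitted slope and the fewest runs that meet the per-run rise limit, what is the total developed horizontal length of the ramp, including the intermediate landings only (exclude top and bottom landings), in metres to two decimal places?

2290 / 500 = 4.580 → round up to 5 ramp runs. That means 4 intermediate landings.
Ramp run (horizontal) at 1:20: 2290 × 20 = 45800 mm.
4 intermediate landings contribute 4 × 1800 = 7200 mm.
Developed length = 45800 + 7200 = 53000 mm.
= 53.00 m.

53.00 m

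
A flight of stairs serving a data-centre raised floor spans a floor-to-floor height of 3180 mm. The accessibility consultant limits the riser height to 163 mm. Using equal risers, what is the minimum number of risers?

3180 / 163 = 19.509 → round up to 20 risers.

20 risers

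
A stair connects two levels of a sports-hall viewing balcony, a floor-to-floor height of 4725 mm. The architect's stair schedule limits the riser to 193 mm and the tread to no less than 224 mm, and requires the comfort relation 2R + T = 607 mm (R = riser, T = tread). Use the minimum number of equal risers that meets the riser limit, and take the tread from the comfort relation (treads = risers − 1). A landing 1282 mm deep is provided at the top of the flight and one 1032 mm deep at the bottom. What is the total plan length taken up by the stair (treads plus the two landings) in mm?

4725 / 193 = 24.482 → round up to 25 risers.
Riser R = 4725 / 25 = 189 mm, within the 193 mm limit.
From 2R + T = 607: T = 607 − 378 = 229 mm.
25 risers give 24 treads; going = 24 × 229 = 5496 mm.
Add landings: 5496 + 1282 + 1032 = 7810 mm.

7810 mm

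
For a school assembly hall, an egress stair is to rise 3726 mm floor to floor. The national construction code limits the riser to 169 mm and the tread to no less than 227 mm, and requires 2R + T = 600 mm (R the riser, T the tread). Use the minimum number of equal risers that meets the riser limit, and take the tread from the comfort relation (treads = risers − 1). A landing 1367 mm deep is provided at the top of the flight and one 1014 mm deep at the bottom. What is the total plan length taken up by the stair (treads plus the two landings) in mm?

8453 mm

⌈3726/169⌉ = 23 risers.
Riser R = 3726 / 23 = 162 mm, within the 169 mm limit.
Tread T = 600 − 2 × 162 = 276 mm (≥ 227 mm).
23 risers give 22 treads; going = 22 × 276 = 6072 mm.
Enclosure = 6072 + 1367 + 1014 = 8453 mm.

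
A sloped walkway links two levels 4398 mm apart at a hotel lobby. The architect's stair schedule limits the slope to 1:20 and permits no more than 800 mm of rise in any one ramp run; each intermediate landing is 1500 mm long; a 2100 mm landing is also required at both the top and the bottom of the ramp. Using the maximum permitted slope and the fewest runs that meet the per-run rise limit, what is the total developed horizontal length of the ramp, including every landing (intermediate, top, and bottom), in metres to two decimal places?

⌈4398/800⌉ = 6 ramp runs. That means 5 intermediate landings.
Horizontal run for 4398 mm of rise at 1:20 is 4398 × 20 = 87960 mm.
5 intermediate landings contribute 5 × 1500 = 7500 mm.
Top and bottom landings: 2 × 2100 = 4200 mm.
Total = 87960 + 7500 + 4200 = 99660 mm.
= 99.66 m.

99.66 m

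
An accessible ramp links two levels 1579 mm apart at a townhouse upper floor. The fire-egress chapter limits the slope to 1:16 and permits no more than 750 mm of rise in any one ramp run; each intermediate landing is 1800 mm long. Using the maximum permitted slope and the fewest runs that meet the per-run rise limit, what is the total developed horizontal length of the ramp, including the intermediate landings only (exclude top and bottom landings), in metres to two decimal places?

28.86 m

1579 / 750 = 2.105 → round up to 3 ramp runs. That means 2 intermediate landings.
Horizontal run for 1579 mm of rise at 1:16 is 1579 × 16 = 25264 mm.
2 intermediate landings contribute 2 × 1800 = 3600 mm.
Developed length = 25264 + 3600 = 28864 mm.
= 28.86 m.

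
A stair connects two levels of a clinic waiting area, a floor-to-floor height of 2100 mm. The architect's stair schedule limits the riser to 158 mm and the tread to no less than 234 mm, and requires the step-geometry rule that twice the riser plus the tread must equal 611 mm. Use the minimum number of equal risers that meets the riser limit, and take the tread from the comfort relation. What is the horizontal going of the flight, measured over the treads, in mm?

2100 / 158 = 13.29, so 14 risers are needed.
Riser R = 2100 / 14 = 150 mm, within the 158 mm limit.
Tread T = 611 − 2 × 150 = 311 mm (≥ 234 mm).
14 risers give 13 treads; going = 13 × 311 = 4043 mm.

4043 mm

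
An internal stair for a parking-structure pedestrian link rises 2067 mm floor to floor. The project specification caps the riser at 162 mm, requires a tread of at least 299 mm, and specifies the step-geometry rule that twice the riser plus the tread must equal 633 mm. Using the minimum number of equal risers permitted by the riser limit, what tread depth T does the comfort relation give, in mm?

At most 162 each: 2067/162 = 12.76, giving 13 risers.
Each riser is 2067/13 = 159 mm (≤ 162 mm).
From 2R + T = 633: T = 633 − 318 = 315 mm.

315 mm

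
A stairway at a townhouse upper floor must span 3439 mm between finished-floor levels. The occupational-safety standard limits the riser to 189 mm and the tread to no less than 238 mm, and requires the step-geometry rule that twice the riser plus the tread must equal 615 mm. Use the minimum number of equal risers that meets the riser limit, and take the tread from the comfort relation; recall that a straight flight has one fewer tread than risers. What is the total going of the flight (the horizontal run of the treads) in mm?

4554 mm

⌈3439/189⌉ = 19 risers.
Riser R = 3439 / 19 = 181 mm, within the 189 mm limit.
T = 615 − 2·181 = 253 mm, which satisfies the 238 mm minimum.
Going = (19 − 1) × 253 = 4554 mm.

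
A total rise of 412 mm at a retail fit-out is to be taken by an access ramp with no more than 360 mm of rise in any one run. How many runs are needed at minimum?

At most 360 each: 412/360 = 1.14, giving 2 ramp runs.

2 runs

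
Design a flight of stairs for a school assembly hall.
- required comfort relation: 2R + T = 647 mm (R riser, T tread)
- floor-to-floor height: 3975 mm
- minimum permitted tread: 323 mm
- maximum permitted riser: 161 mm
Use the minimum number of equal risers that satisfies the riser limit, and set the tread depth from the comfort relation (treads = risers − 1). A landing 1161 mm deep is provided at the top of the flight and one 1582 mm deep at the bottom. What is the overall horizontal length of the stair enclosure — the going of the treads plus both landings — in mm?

10639 mm

At most 161 each: 3975/161 = 24.69, giving 25 risers.
Riser R = 3975 / 25 = 159 mm, within the 161 mm limit.
From 2R + T = 647: T = 647 − 318 = 329 mm.
Treads = 25 − 1 = 24; going = 24 × 329 = 7896 mm.
Add landings: 7896 + 1161 + 1582 = 10639 mm.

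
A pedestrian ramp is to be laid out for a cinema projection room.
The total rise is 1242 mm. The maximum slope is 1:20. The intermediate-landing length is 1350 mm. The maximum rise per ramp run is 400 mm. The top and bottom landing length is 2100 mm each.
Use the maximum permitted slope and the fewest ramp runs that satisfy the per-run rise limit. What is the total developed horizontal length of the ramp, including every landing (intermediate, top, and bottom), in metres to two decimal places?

33.09 m

1242 / 400 = 3.105 → round up to 4 ramp runs. That means 3 intermediate landings.
Ramp run (horizontal) at 1:20: 1242 × 20 = 24840 mm.
Intermediate landings: 3 × 1350 = 4050 mm.
Top and bottom landings: 2 × 2100 = 4200 mm.
Total = 24840 + 4050 + 4200 = 33090 mm.
= 33.09 m.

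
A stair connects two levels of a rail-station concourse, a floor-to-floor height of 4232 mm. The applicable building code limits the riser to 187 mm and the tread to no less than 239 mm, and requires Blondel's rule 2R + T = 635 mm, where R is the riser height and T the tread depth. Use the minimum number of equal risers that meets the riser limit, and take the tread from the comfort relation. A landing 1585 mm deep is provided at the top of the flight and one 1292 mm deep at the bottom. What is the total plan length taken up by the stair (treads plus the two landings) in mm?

8751 mm

⌈4232/187⌉ = 23 risers.
Each riser is 4232/23 = 184 mm (≤ 187 mm).
From 2R + T = 635: T = 635 − 368 = 267 mm.
Treads = 23 − 1 = 22; going = 22 × 267 = 5874 mm.
Add landings: 5874 + 1585 + 1292 = 8751 mm.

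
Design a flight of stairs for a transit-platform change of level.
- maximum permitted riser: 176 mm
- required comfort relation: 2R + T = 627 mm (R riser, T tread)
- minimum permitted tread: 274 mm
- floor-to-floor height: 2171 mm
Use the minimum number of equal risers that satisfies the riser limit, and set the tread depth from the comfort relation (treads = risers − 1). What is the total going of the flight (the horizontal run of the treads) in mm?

2171 / 176 = 12.34, so 13 risers are needed.
R = 2171 ÷ 13 = 167 mm.
From 2R + T = 627: T = 627 − 334 = 293 mm.
13 risers give 12 treads; going = 12 × 293 = 3516 mm.

3516 mm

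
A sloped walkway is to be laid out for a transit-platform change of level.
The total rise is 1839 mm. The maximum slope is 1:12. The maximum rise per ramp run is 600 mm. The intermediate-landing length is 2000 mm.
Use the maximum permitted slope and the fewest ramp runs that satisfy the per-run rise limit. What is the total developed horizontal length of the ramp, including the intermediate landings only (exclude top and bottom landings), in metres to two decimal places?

At most 600 each: 1839/600 = 3.06, giving 4 ramp runs. That means 3 intermediate landings.
Ramp run (horizontal) at 1:12: 1839 × 12 = 22068 mm.
3 intermediate landings contribute 3 × 2000 = 6000 mm.
Total developed length = 22068 + 6000 = 28068 mm.
= 28.07 m.

28.07 m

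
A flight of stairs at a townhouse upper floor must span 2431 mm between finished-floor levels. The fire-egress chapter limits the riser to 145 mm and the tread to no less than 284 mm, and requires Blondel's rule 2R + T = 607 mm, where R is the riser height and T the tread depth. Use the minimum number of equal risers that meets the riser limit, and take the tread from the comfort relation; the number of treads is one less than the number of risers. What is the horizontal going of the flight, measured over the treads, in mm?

2431 / 145 = 16.77, so 17 risers are needed.
Each riser is 2431/17 = 143 mm (≤ 145 mm).
Tread T = 607 − 2 × 143 = 321 mm (≥ 284 mm).
17 risers give 16 treads; going = 16 × 321 = 5136 mm.

5136 mm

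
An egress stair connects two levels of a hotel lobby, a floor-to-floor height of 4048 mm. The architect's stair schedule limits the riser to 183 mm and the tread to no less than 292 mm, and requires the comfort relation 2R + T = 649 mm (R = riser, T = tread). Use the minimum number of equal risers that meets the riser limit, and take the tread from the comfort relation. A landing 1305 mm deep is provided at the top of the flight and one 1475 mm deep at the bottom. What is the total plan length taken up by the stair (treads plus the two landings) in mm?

9314 mm

At most 183 each: 4048/183 = 22.12, giving 23 risers.
R = 4048 ÷ 23 = 176 mm.
From 2R + T = 649: T = 649 − 352 = 297 mm.
Going = (23 − 1) × 297 = 6534 mm.
Enclosure = 6534 + 1305 + 1475 = 9314 mm.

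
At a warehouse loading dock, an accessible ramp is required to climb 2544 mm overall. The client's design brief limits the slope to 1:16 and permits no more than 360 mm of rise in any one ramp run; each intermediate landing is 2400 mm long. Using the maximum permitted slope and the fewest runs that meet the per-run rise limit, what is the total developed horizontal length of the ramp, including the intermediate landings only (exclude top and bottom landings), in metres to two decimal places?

At most 360 each: 2544/360 = 7.07, giving 8 ramp runs. That means 7 intermediate landings.
Horizontal run for 2544 mm of rise at 1:16 is 2544 × 16 = 40704 mm.
Intermediate landings: 7 × 2400 = 16800 mm.
Total developed length = 40704 + 16800 = 57504 mm.
= 57.50 m.

57.50 m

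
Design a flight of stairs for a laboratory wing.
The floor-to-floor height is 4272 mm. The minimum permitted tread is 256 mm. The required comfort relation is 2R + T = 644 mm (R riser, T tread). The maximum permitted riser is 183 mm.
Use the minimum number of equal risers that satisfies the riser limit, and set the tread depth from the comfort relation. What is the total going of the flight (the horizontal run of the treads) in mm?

6624 mm

⌈4272/183⌉ = 24 risers.
Each riser is 4272/24 = 178 mm (≤ 183 mm).
From 2R + T = 644: T = 644 − 356 = 288 mm.
24 risers give 23 treads; going = 23 × 288 = 6624 mm.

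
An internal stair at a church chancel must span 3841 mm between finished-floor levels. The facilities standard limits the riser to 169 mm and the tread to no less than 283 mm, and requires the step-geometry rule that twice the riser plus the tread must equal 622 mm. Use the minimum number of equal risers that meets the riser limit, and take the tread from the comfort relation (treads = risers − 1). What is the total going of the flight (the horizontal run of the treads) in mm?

⌈3841/169⌉ = 23 risers.
R = 3841 ÷ 23 = 167 mm.
Tread T = 622 − 2 × 167 = 288 mm (≥ 283 mm).
23 risers give 22 treads; going = 22 × 288 = 6336 mm.

6336 mm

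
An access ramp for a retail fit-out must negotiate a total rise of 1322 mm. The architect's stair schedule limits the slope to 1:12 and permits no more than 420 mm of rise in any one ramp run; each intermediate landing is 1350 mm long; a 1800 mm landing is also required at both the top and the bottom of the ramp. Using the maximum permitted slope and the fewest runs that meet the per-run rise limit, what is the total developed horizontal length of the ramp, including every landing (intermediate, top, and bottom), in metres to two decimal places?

23.51 m

1322 / 420 = 3.148 → round up to 4 ramp runs. That means 3 intermediate landings.
Horizontal run for 1322 mm of rise at 1:12 is 1322 × 12 = 15864 mm.
3 intermediate landings contribute 3 × 1350 = 4050 mm.
Top and bottom landings: 2 × 1800 = 3600 mm.
Total = 15864 + 4050 + 3600 = 23514 mm.
= 23.51 m.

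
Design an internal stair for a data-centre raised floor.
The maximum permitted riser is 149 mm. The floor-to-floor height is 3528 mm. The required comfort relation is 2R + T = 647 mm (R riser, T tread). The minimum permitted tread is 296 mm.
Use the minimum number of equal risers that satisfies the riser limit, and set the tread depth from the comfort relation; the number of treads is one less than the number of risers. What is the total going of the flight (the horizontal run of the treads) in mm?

8119 mm

3528 / 149 = 23.678 → round up to 24 risers.
R = 3528 ÷ 24 = 147 mm.
Tread T = 647 − 2 × 147 = 353 mm (≥ 296 mm).
Treads = 24 − 1 = 23; going = 23 × 353 = 8119 mm.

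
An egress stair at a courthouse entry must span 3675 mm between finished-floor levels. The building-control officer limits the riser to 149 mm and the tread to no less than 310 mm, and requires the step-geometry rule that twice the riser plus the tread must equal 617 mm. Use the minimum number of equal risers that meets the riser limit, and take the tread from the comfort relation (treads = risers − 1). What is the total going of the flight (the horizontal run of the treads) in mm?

7752 mm

⌈3675/149⌉ = 25 risers.
R = 3675 ÷ 25 = 147 mm.
Tread T = 617 − 2 × 147 = 323 mm (≥ 310 mm).
25 risers give 24 treads; going = 24 × 323 = 7752 mm.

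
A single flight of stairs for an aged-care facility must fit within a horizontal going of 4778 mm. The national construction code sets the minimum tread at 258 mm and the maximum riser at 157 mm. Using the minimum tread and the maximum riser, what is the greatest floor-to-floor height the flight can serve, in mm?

4778 / 258 = 18.52, so 18 treads fit.
Risers = treads + 1 = 19.
Maximum height = 19 × 157 = 2983 mm.

2983 mm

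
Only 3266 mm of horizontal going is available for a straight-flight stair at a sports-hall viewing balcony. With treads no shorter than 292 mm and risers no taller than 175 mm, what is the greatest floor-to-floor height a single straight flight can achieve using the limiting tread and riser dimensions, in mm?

2100 mm

3266 / 292 = 11.18, so 11 treads fit.
Risers = treads + 1 = 12.
Maximum height = 12 × 175 = 2100 mm.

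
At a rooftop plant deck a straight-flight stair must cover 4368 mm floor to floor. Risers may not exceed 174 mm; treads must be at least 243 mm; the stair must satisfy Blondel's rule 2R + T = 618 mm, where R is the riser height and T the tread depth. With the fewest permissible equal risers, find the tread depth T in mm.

282 mm

⌈4368/174⌉ = 26 risers.
R = 4368 ÷ 26 = 168 mm.
Tread T = 618 − 2 × 168 = 282 mm (≥ 243 mm).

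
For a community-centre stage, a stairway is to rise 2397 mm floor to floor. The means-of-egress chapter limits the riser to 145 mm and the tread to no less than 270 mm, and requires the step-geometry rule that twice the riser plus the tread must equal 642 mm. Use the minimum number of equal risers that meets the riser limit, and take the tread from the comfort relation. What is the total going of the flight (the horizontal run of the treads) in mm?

2397 / 145 = 16.53, so 17 risers are needed.
Riser R = 2397 / 17 = 141 mm, within the 145 mm limit.
From 2R + T = 642: T = 642 − 282 = 360 mm.
Treads = 17 − 1 = 16; going = 16 × 360 = 5760 mm.

5760 mm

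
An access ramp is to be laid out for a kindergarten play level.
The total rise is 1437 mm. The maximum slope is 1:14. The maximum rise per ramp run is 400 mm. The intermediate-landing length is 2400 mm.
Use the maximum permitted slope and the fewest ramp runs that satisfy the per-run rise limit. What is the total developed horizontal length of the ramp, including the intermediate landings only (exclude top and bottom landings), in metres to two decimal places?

27.32 m

1437 / 400 = 3.59, so 4 ramp runs are needed. That means 3 intermediate landings.
Horizontal run for 1437 mm of rise at 1:14 is 1437 × 14 = 20118 mm.
3 intermediate landings contribute 3 × 2400 = 7200 mm.
Total developed length = 20118 + 7200 = 27318 mm.
= 27.32 m.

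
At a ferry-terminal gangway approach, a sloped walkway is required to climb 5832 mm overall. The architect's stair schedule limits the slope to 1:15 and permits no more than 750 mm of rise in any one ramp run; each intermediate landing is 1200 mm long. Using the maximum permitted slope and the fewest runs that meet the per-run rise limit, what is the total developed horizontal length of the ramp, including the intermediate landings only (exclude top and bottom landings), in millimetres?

95880 mm

5832 / 750 = 7.776 → round up to 8 ramp runs. That means 7 intermediate landings.
Ramp run (horizontal) at 1:15: 5832 × 15 = 87480 mm.
Intermediate landings: 7 × 1200 = 8400 mm.
Total developed length = 87480 + 8400 = 95880 mm.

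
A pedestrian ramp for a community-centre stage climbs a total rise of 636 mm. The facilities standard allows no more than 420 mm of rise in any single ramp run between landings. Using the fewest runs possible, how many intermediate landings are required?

636 / 420 = 1.51, so 2 ramp runs are needed.
2 runs are separated by 1 intermediate landings.

1 intermediate landings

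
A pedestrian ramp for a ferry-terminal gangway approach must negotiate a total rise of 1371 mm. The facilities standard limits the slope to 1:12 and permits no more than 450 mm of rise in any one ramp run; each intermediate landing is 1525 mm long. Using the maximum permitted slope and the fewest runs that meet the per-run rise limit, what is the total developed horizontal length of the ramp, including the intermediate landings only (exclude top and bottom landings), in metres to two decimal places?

21.03 m

⌈1371/450⌉ = 4 ramp runs. That means 3 intermediate landings.
Horizontal run for 1371 mm of rise at 1:12 is 1371 × 12 = 16452 mm.
3 intermediate landings contribute 3 × 1525 = 4575 mm.
Total developed length = 16452 + 4575 = 21027 mm.
= 21.03 m.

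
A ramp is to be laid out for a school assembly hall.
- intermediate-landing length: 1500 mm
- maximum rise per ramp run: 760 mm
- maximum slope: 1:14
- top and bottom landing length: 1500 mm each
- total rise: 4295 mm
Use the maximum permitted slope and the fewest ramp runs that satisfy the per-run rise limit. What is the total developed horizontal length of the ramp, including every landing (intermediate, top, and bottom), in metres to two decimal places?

70.63 m

⌈4295/760⌉ = 6 ramp runs. That means 5 intermediate landings.
Horizontal run for 4295 mm of rise at 1:14 is 4295 × 14 = 60130 mm.
Intermediate landings: 5 × 1500 = 7500 mm.
Top and bottom landings: 2 × 1500 = 3000 mm.
Total = 60130 + 7500 + 3000 = 70630 mm.
= 70.63 m.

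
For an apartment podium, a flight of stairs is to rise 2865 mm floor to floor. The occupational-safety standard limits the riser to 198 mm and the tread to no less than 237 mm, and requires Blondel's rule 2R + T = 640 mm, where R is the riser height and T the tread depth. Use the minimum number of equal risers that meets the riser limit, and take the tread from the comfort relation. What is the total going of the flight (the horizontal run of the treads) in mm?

3612 mm

2865 / 198 = 14.470 → round up to 15 risers.
Each riser is 2865/15 = 191 mm (≤ 198 mm).
Tread T = 640 − 2 × 191 = 258 mm (≥ 237 mm).
Treads = 15 − 1 = 14; going = 14 × 258 = 3612 mm.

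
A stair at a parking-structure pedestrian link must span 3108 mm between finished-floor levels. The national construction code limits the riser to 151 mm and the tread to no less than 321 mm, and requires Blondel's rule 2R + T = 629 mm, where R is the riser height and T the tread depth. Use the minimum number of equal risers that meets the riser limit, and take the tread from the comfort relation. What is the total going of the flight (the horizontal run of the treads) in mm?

6660 mm

⌈3108/151⌉ = 21 risers.
Riser R = 3108 / 21 = 148 mm, within the 151 mm limit.
T = 629 − 2·148 = 333 mm, which satisfies the 321 mm minimum.
21 risers give 20 treads; going = 20 × 333 = 6660 mm.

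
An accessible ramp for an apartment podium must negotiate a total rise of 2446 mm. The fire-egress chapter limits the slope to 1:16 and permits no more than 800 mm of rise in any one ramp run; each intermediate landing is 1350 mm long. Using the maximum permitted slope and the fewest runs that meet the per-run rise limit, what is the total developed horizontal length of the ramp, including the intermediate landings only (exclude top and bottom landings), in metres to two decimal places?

2446 / 800 = 3.06, so 4 ramp runs are needed. That means 3 intermediate landings.
Ramp run (horizontal) at 1:16: 2446 × 16 = 39136 mm.
3 intermediate landings contribute 3 × 1350 = 4050 mm.
Total developed length = 39136 + 4050 = 43186 mm.
= 43.19 m.

43.19 m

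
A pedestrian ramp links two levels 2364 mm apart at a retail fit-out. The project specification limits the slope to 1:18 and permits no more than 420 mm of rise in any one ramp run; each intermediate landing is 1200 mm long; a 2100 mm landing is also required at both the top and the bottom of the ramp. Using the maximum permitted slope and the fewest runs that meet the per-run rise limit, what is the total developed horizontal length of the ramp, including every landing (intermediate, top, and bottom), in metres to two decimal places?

2364 / 420 = 5.63, so 6 ramp runs are needed. That means 5 intermediate landings.
Ramp run (horizontal) at 1:18: 2364 × 18 = 42552 mm.
Intermediate landings: 5 × 1200 = 6000 mm.
Top and bottom landings: 2 × 2100 = 4200 mm.
Total = 42552 + 6000 + 4200 = 52752 mm.
= 52.75 m.

52.75 m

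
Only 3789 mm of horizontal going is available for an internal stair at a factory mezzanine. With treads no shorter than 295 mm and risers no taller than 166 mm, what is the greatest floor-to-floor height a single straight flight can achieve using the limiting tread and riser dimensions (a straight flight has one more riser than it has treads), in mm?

2158 mm

Treads that fit: ⌊3789 / 295⌋ = 12.
Risers = treads + 1 = 13.
Maximum height = 13 × 166 = 2158 mm.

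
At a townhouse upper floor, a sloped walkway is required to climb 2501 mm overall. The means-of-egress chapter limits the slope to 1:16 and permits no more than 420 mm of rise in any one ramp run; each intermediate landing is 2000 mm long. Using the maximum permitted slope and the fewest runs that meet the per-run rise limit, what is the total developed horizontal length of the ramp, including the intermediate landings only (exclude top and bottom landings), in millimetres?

50016 mm

⌈2501/420⌉ = 6 ramp runs. That means 5 intermediate landings.
Horizontal run for 2501 mm of rise at 1:16 is 2501 × 16 = 40016 mm.
Intermediate landings: 5 × 2000 = 10000 mm.
Developed length = 40016 + 10000 = 50016 mm.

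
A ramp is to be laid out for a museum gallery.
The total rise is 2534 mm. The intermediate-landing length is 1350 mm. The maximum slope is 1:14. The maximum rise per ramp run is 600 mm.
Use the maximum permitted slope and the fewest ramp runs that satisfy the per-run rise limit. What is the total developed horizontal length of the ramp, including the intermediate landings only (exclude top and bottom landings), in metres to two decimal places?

2534 / 600 = 4.223 → round up to 5 ramp runs. That means 4 intermediate landings.
Ramp run (horizontal) at 1:14: 2534 × 14 = 35476 mm.
Intermediate landings: 4 × 1350 = 5400 mm.
Total developed length = 35476 + 5400 = 40876 mm.
= 40.88 m.

40.88 m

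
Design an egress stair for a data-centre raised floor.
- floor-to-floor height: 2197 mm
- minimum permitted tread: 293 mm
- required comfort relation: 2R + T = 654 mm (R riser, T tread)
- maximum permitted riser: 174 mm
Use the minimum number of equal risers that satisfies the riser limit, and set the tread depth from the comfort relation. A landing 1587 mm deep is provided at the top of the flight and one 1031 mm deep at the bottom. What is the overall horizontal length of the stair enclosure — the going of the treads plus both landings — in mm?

6410 mm

2197 / 174 = 12.63, so 13 risers are needed.
Riser R = 2197 / 13 = 169 mm, within the 174 mm limit.
From 2R + T = 654: T = 654 − 338 = 316 mm.
13 risers give 12 treads; going = 12 × 316 = 3792 mm.
Enclosure = 3792 + 1587 + 1031 = 6410 mm.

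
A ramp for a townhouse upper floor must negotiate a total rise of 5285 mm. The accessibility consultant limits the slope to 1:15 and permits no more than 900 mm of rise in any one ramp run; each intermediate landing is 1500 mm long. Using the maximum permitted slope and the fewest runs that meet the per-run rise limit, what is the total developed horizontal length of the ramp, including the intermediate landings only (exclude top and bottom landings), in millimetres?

5285 / 900 = 5.87, so 6 ramp runs are needed. That means 5 intermediate landings.
Ramp run (horizontal) at 1:15: 5285 × 15 = 79275 mm.
Intermediate landings: 5 × 1500 = 7500 mm.
Developed length = 79275 + 7500 = 86775 mm.

86775 mm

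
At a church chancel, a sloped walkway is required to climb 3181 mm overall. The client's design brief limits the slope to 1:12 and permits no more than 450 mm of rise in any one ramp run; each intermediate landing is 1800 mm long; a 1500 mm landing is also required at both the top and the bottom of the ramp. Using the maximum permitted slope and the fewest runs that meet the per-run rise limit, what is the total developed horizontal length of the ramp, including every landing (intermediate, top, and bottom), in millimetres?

53772 mm

At most 450 each: 3181/450 = 7.07, giving 8 ramp runs. That means 7 intermediate landings.
Ramp run (horizontal) at 1:12: 3181 × 12 = 38172 mm.
Intermediate landings: 7 × 1800 = 12600 mm.
Top and bottom landings: 2 × 1500 = 3000 mm.
Total = 38172 + 12600 + 3000 = 53772 mm.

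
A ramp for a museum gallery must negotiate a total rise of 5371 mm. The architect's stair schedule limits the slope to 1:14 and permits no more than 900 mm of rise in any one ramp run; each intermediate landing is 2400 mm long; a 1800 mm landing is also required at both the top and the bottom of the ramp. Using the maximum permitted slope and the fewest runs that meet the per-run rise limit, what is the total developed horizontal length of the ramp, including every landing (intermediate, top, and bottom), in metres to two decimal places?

90.79 m

At most 900 each: 5371/900 = 5.97, giving 6 ramp runs. That means 5 intermediate landings.
Ramp run (horizontal) at 1:14: 5371 × 14 = 75194 mm.
5 intermediate landings contribute 5 × 2400 = 12000 mm.
Top and bottom landings: 2 × 1800 = 3600 mm.
Total = 75194 + 12000 + 3600 = 90794 mm.
= 90.79 m.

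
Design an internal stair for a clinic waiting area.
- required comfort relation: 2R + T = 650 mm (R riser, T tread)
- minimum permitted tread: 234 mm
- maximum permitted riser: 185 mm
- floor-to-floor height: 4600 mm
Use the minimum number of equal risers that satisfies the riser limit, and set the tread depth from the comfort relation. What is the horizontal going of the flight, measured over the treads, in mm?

At most 185 each: 4600/185 = 24.86, giving 25 risers.
Each riser is 4600/25 = 184 mm (≤ 185 mm).
From 2R + T = 650: T = 650 − 368 = 282 mm.
Treads = 25 − 1 = 24; going = 24 × 282 = 6768 mm.

6768 mm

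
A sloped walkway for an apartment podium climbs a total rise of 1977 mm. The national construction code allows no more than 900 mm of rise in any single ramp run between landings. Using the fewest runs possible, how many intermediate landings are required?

⌈1977/900⌉ = 3 ramp runs.
3 runs are separated by 2 intermediate landings.

2 intermediate landings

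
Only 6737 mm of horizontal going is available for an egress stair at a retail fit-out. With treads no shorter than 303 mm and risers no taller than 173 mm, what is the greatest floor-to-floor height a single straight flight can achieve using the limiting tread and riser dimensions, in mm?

3979 mm

6737 / 303 = 22.23, so 22 treads fit.
Risers = treads + 1 = 23.
Maximum height = 23 × 173 = 3979 mm.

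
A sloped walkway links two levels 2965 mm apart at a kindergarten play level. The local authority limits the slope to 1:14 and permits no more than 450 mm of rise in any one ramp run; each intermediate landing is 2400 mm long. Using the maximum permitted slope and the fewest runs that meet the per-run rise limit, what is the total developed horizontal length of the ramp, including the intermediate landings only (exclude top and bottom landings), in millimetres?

55910 mm

At most 450 each: 2965/450 = 6.59, giving 7 ramp runs. That means 6 intermediate landings.
Ramp run (horizontal) at 1:14: 2965 × 14 = 41510 mm.
6 intermediate landings contribute 6 × 2400 = 14400 mm.
Total developed length = 41510 + 14400 = 55910 mm.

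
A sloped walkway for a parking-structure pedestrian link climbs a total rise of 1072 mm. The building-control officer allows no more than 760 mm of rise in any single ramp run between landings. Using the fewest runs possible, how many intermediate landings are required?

⌈1072/760⌉ = 2 ramp runs.
2 runs are separated by 1 intermediate landings.

1 intermediate landings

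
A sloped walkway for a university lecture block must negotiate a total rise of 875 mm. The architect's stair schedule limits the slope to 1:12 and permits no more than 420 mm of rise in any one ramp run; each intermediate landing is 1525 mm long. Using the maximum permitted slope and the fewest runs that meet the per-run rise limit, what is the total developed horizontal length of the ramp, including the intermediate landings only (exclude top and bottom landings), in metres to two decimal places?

At most 420 each: 875/420 = 2.08, giving 3 ramp runs. That means 2 intermediate landings.
Horizontal run for 875 mm of rise at 1:12 is 875 × 12 = 10500 mm.
Intermediate landings: 2 × 1525 = 3050 mm.
Developed length = 10500 + 3050 = 13550 mm.
= 13.55 m.

13.55 m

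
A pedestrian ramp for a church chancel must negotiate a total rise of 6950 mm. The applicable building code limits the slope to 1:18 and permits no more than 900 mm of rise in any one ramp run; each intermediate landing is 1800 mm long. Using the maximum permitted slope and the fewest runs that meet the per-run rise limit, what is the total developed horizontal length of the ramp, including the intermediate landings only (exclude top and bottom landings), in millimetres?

137700 mm

6950 / 900 = 7.722 → round up to 8 ramp runs. That means 7 intermediate landings.
Horizontal run for 6950 mm of rise at 1:18 is 6950 × 18 = 125100 mm.
Intermediate landings: 7 × 1800 = 12600 mm.
Total developed length = 125100 + 12600 = 137700 mm.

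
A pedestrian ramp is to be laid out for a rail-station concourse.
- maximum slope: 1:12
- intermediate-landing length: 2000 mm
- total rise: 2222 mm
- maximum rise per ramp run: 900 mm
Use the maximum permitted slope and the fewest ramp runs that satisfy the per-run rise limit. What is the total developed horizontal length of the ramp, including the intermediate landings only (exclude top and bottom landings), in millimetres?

30664 mm

2222 / 900 = 2.469 → round up to 3 ramp runs. That means 2 intermediate landings.
Ramp run (horizontal) at 1:12: 2222 × 12 = 26664 mm.
Intermediate landings: 2 × 2000 = 4000 mm.
Developed length = 26664 + 4000 = 30664 mm.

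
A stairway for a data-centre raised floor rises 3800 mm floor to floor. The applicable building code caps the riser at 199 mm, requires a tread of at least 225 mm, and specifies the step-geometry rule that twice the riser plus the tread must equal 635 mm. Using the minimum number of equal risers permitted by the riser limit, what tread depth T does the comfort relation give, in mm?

255 mm

At most 199 each: 3800/199 = 19.10, giving 20 risers.
R = 3800 ÷ 20 = 190 mm.
T = 635 − 2·190 = 255 mm, which satisfies the 225 mm minimum.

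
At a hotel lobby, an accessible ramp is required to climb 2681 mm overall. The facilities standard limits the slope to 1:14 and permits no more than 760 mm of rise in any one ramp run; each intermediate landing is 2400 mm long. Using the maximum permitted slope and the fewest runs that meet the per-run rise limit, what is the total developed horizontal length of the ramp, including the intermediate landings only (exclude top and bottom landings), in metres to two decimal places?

44.73 m

2681 / 760 = 3.53, so 4 ramp runs are needed. That means 3 intermediate landings.
Ramp run (horizontal) at 1:14: 2681 × 14 = 37534 mm.
Intermediate landings: 3 × 2400 = 7200 mm.
Developed length = 37534 + 7200 = 44734 mm.
= 44.73 m.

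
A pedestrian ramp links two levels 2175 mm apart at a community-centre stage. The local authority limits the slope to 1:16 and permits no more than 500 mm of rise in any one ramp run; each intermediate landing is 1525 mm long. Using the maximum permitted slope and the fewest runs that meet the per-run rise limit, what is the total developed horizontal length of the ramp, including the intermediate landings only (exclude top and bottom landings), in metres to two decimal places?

⌈2175/500⌉ = 5 ramp runs. That means 4 intermediate landings.
Ramp run (horizontal) at 1:16: 2175 × 16 = 34800 mm.
Intermediate landings: 4 × 1525 = 6100 mm.
Total developed length = 34800 + 6100 = 40900 mm.
= 40.90 m.

40.90 m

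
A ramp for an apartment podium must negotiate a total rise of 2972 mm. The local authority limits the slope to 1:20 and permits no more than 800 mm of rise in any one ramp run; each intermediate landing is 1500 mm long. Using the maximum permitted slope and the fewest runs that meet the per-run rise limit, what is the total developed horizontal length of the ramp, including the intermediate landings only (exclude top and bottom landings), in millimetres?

2972 / 800 = 3.715 → round up to 4 ramp runs. That means 3 intermediate landings.
Ramp run (horizontal) at 1:20: 2972 × 20 = 59440 mm.
3 intermediate landings contribute 3 × 1500 = 4500 mm.
Developed length = 59440 + 4500 = 63940 mm.

63940 mm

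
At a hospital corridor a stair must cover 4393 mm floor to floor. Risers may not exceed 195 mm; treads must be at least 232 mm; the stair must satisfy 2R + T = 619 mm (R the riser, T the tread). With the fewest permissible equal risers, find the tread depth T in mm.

4393 / 195 = 22.53, so 23 risers are needed.
Riser R = 4393 / 23 = 191 mm, within the 195 mm limit.
From 2R + T = 619: T = 619 − 382 = 237 mm.

237 mm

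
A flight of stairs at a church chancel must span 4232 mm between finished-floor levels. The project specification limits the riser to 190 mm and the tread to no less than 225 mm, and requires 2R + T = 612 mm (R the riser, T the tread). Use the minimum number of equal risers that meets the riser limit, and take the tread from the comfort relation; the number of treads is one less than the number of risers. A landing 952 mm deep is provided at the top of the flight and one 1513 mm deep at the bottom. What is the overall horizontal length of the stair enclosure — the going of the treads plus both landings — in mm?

7833 mm

4232 / 190 = 22.274 → round up to 23 risers.
Each riser is 4232/23 = 184 mm (≤ 190 mm).
T = 612 − 2·184 = 244 mm, which satisfies the 225 mm minimum.
Treads = 23 − 1 = 22; going = 22 × 244 = 5368 mm.
Add landings: 5368 + 952 + 1513 = 7833 mm.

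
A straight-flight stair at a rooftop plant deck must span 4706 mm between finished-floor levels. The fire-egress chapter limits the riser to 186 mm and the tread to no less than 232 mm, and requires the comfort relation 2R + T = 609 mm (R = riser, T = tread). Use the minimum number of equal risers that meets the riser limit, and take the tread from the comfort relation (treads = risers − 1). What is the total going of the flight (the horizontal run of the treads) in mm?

At most 186 each: 4706/186 = 25.30, giving 26 risers.
R = 4706 ÷ 26 = 181 mm.
Tread T = 609 − 2 × 181 = 247 mm (≥ 232 mm).
Going = (26 − 1) × 247 = 6175 mm.

6175 mm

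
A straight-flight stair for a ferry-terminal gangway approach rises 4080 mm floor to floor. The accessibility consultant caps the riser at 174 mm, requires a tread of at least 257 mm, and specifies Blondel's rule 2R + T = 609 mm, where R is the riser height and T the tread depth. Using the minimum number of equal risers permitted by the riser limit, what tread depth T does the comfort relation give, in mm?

At most 174 each: 4080/174 = 23.45, giving 24 risers.
Each riser is 4080/24 = 170 mm (≤ 174 mm).
T = 609 − 2·170 = 269 mm, which satisfies the 257 mm minimum.

269 mm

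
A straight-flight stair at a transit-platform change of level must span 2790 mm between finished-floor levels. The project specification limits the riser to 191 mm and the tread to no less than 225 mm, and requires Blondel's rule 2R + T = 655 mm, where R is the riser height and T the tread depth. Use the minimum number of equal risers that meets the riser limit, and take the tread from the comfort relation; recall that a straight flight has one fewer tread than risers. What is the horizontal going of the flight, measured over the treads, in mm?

3962 mm

At most 191 each: 2790/191 = 14.61, giving 15 risers.
Each riser is 2790/15 = 186 mm (≤ 191 mm).
Tread T = 655 − 2 × 186 = 283 mm (≥ 225 mm).
Treads = 15 − 1 = 14; going = 14 × 283 = 3962 mm.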